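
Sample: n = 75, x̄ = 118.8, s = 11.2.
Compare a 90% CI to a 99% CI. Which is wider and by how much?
99% CI is wider by 2.53

df = 74
90% CI: t* = 1.666, (116.65, 120.95), width = 2 · t* · s/√n = 4.31
99% CI: t* = 2.644, (115.38, 122.22), width = 2 · t* · s/√n = 6.84

The 99% CI is wider by 6.84 - 4.31 = 2.53.
Higher confidence requires a wider interval.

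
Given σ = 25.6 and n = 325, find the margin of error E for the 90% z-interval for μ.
Margin of error = 2.34

Margin of error = z* · σ/√n
= 1.645 · 25.6/√325
= 1.645 · 25.6/18.0278
= 2.34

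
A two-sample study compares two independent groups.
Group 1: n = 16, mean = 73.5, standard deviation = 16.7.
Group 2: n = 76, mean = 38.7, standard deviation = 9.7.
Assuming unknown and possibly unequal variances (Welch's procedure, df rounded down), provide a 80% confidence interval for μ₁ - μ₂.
(29.04, 40.56)

Difference: x̄₁ - x̄₂ = 34.80
SE = √(s₁²/n₁ + s₂²/n₂) = √(16.7²/16 + 9.7²/76) = 4.3207
df = 17.19 → 17 (Welch–Satterthwaite, rounded down)
t* = 1.333

CI: 34.80 ± 1.333 · 4.3207 = 34.80 ± 5.76 = (29.04, 40.56)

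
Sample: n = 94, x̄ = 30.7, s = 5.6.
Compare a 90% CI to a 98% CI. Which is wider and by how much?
98% CI is wider by 0.81

df = 93
90% CI: t* = 1.661, (29.74, 31.66), width = 2 · t* · s/√n = 1.92
98% CI: t* = 2.367, (29.33, 32.07), width = 2 · t* · s/√n = 2.73

The 98% CI is wider by 2.73 - 1.92 = 0.81.
Higher confidence requires a wider interval.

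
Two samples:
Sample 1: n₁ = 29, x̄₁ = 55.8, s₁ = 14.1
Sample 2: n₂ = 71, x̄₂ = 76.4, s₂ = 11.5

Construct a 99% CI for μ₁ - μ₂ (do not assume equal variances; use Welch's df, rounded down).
(-28.56, -12.64)

Difference: x̄₁ - x̄₂ = -20.60
SE = √(s₁²/n₁ + s₂²/n₂) = √(14.1²/29 + 11.5²/71) = 2.9527
df = 43.98 → 43 (Welch–Satterthwaite, rounded down)
t* = 2.695

CI: -20.60 ± 2.695 · 2.9527 = -20.60 ± 7.96 = (-28.56, -12.64)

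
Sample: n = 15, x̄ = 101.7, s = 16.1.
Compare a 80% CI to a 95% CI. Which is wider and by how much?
95% CI is wider by 6.65

df = 14
80% CI: t* = 1.345, (96.11, 107.29), width = 2 · t* · s/√n = 11.18
95% CI: t* = 2.145, (92.78, 110.62), width = 2 · t* · s/√n = 17.83

The 95% CI is wider by 17.83 - 11.18 = 6.65.
Higher confidence requires a wider interval.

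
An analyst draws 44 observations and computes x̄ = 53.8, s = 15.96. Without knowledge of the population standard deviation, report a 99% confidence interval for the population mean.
(47.32, 60.28)

t-interval (σ unknown):
df = n - 1 = 43
t* = 2.695 for 99% confidence

Margin of error = t* · s/√n = 2.695 · 15.96/√44 = 6.48

CI: (47.32, 60.28)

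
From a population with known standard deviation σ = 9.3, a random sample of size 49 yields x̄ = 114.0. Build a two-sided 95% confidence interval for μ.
(111.40, 116.60)

z-interval (σ known):
z* = 1.960 for 95% confidence

Margin of error = z* · σ/√n = 1.960 · 9.3/√49 = 2.60

CI: (114.0 - 2.60, 114.0 + 2.60) = (111.40, 116.60)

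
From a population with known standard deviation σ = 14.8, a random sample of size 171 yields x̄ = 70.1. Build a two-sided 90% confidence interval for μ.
(68.24, 71.96)

z-interval (σ known):
z* = 1.645 for 90% confidence

Margin of error = z* · σ/√n = 1.645 · 14.8/√171 = 1.86

CI: (70.1 - 1.86, 70.1 + 1.86) = (68.24, 71.96)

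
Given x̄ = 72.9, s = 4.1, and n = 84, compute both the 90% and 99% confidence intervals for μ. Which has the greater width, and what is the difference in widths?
99% CI is wider by 0.87

df = 83
90% CI: t* = 1.663, (72.16, 73.64), width = 2 · t* · s/√n = 1.49
99% CI: t* = 2.636, (71.72, 74.08), width = 2 · t* · s/√n = 2.36

The 99% CI is wider by 2.36 - 1.49 = 0.87.
Higher confidence requires a wider interval.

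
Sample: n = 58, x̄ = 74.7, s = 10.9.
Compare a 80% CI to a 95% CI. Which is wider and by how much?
95% CI is wider by 2.02

df = 57
80% CI: t* = 1.297, (72.84, 76.56), width = 2 · t* · s/√n = 3.71
95% CI: t* = 2.002, (71.83, 77.57), width = 2 · t* · s/√n = 5.73

The 95% CI is wider by 5.73 - 3.71 = 2.02.
Higher confidence requires a wider interval.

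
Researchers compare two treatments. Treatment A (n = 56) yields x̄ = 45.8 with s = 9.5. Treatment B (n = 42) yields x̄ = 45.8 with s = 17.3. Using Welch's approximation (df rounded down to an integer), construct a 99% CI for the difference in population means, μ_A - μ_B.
(-7.87, 7.87)

Difference: x̄₁ - x̄₂ = 0.00
SE = √(s₁²/n₁ + s₂²/n₂) = √(9.5²/56 + 17.3²/42) = 2.9559
df = 59.38 → 59 (Welch–Satterthwaite, rounded down)
t* = 2.662

CI: 0.00 ± 2.662 · 2.9559 = 0.00 ± 7.87 = (-7.87, 7.87)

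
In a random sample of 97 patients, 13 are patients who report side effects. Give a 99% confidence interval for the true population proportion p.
(0.045, 0.223)

Proportion CI:
p̂ = 13/97 = 0.13402
SE = √(p̂(1-p̂)/n) = √(0.13402 · 0.86598 / 97) = 0.03459

z* = 2.576
Margin = z* · SE = 2.576 · 0.03459 = 0.0891

CI: 0.13402 ± 0.0891 = (0.045, 0.223)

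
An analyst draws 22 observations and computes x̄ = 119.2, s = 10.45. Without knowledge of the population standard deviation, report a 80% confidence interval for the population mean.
(116.25, 122.15)

t-interval (σ unknown):
df = n - 1 = 21
t* = 1.323 for 80% confidence

Margin of error = t* · s/√n = 1.323 · 10.45/√22 = 2.95

CI: (116.25, 122.15)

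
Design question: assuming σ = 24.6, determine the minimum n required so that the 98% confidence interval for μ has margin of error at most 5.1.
n ≥ 126

For margin E ≤ 5.1:
n ≥ (z* · σ / E)²
n ≥ (2.326 · 24.6 / 5.1)²
n ≥ 125.88

Minimum n = 126 (rounding up)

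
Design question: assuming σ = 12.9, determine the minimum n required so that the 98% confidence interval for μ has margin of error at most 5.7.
n ≥ 28

For margin E ≤ 5.7:
n ≥ (z* · σ / E)²
n ≥ (2.326 · 12.9 / 5.7)²
n ≥ 27.71

Minimum n = 28 (rounding up)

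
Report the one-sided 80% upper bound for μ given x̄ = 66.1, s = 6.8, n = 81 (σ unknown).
μ ≤ 66.74

Upper bound (one-sided):
t* = 0.846 (one-sided for 80%)
Upper bound = x̄ + t* · s/√n = 66.1 + 0.846 · 6.8/√81 = 66.74

We are 80% confident that μ ≤ 66.74.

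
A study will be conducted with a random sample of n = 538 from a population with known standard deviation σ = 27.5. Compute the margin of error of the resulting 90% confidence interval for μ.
Margin of error = 1.95

Margin of error = z* · σ/√n
= 1.645 · 27.5/√538
= 1.645 · 27.5/23.1948
= 1.95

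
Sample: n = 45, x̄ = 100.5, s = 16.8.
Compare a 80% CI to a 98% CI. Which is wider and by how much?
98% CI is wider by 5.57

df = 44
80% CI: t* = 1.301, (97.24, 103.76), width = 2 · t* · s/√n = 6.52
98% CI: t* = 2.414, (94.45, 106.55), width = 2 · t* · s/√n = 12.09

The 98% CI is wider by 12.09 - 6.52 = 5.57.
Higher confidence requires a wider interval.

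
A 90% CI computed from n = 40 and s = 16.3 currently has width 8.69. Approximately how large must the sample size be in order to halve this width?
n ≈ 160

CI width ∝ 1/√n
To reduce width by factor 2, need √n to grow by 2 → need 2² = 4 times as many samples.

Current: n = 40, width = 8.69
New: n = 160, width ≈ 4.26

Width reduced by factor of 8.69/4.26 = 2.04.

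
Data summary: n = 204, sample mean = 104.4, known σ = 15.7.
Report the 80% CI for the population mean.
(102.99, 105.81)

z-interval (σ known):
z* = 1.282 for 80% confidence

Margin of error = z* · σ/√n = 1.282 · 15.7/√204 = 1.41

CI: (104.4 - 1.41, 104.4 + 1.41) = (102.99, 105.81)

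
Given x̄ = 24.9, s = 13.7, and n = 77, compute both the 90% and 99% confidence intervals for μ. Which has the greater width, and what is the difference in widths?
99% CI is wider by 3.05

df = 76
90% CI: t* = 1.665, (22.30, 27.50), width = 2 · t* · s/√n = 5.20
99% CI: t* = 2.642, (20.78, 29.02), width = 2 · t* · s/√n = 8.25

The 99% CI is wider by 8.25 - 5.20 = 3.05.
Higher confidence requires a wider interval.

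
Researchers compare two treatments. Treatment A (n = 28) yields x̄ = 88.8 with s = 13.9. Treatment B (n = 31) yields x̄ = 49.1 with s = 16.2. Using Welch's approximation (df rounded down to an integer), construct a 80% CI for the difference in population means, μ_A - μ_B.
(34.62, 44.78)

Difference: x̄₁ - x̄₂ = 39.70
SE = √(s₁²/n₁ + s₂²/n₂) = √(13.9²/28 + 16.2²/31) = 3.9200
df = 56.86 → 56 (Welch–Satterthwaite, rounded down)
t* = 1.297

CI: 39.70 ± 1.297 · 3.9200 = 39.70 ± 5.08 = (34.62, 44.78)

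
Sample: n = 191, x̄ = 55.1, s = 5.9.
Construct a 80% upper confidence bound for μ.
μ ≤ 55.46

Upper bound (one-sided):
t* = 0.844 (one-sided for 80%)
Upper bound = x̄ + t* · s/√n = 55.1 + 0.844 · 5.9/√191 = 55.46

We are 80% confident that μ ≤ 55.46.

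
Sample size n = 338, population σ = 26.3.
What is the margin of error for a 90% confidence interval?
Margin of error = 2.35

Margin of error = z* · σ/√n
= 1.645 · 26.3/√338
= 1.645 · 26.3/18.3848
= 2.35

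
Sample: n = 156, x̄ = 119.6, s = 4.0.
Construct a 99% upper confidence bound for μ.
μ ≤ 120.35

Upper bound (one-sided):
t* = 2.351 (one-sided for 99%)
Upper bound = x̄ + t* · s/√n = 119.6 + 2.351 · 4.0/√156 = 120.35

We are 99% confident that μ ≤ 120.35.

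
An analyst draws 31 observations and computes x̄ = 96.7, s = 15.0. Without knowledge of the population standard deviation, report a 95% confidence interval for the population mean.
(91.20, 102.20)

t-interval (σ unknown):
df = n - 1 = 30
t* = 2.042 for 95% confidence

Margin of error = t* · s/√n = 2.042 · 15.0/√31 = 5.50

CI: (91.20, 102.20)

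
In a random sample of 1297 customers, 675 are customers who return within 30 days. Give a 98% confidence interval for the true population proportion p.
(0.488, 0.553)

Proportion CI:
p̂ = 675/1297 = 0.52043
SE = √(p̂(1-p̂)/n) = √(0.52043 · 0.47957 / 1297) = 0.01387

z* = 2.326
Margin = z* · SE = 2.326 · 0.01387 = 0.0323

CI: 0.52043 ± 0.0323 = (0.488, 0.553)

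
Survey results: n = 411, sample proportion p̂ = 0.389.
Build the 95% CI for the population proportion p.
(0.342, 0.436)

Proportion CI:
SE = √(p̂(1-p̂)/n) = √(0.389 · 0.611 / 411) = 0.02405

z* = 1.960
Margin = z* · SE = 1.960 · 0.02405 = 0.0471

CI: 0.389 ± 0.0471 = (0.342, 0.436)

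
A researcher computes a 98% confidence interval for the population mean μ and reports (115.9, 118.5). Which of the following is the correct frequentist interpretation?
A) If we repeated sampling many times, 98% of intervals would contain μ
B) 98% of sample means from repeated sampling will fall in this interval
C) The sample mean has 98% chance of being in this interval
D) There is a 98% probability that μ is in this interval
A

A) Correct — this is the frequentist long-run coverage interpretation.
B) Wrong — coverage applies to intervals containing μ, not to future x̄ values.
C) Wrong — x̄ is observed and sits in the interval by construction.
D) Wrong — μ is fixed; the randomness lives in the interval, not in μ.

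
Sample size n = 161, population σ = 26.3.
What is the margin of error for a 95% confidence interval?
Margin of error = 4.06

Margin of error = z* · σ/√n
= 1.960 · 26.3/√161
= 1.960 · 26.3/12.6886
= 4.06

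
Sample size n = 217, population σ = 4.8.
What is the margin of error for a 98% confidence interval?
Margin of error = 0.76

Margin of error = z* · σ/√n
= 2.326 · 4.8/√217
= 2.326 · 4.8/14.7309
= 0.76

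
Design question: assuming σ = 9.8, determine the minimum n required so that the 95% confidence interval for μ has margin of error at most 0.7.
n ≥ 753

For margin E ≤ 0.7:
n ≥ (z* · σ / E)²
n ≥ (1.960 · 9.8 / 0.7)²
n ≥ 752.95

Minimum n = 753 (rounding up)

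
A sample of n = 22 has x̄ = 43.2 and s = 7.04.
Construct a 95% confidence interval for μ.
(40.08, 46.32)

t-interval (σ unknown):
df = n - 1 = 21
t* = 2.080 for 95% confidence

Margin of error = t* · s/√n = 2.080 · 7.04/√22 = 3.12

CI: (40.08, 46.32)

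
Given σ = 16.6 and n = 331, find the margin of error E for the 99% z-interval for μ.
Margin of error = 2.35

Margin of error = z* · σ/√n
= 2.576 · 16.6/√331
= 2.576 · 16.6/18.1934
= 2.35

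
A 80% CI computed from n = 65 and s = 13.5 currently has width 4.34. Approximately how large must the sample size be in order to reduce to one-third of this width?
n ≈ 585

CI width ∝ 1/√n
To reduce width by factor 3, need √n to grow by 3 → need 3² = 9 times as many samples.

Current: n = 65, width = 4.34
New: n = 585, width ≈ 1.43

Width reduced by factor of 4.34/1.43 = 3.03.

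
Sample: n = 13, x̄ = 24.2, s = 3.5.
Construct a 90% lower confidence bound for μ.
μ ≥ 22.88

Lower bound (one-sided):
t* = 1.356 (one-sided for 90%)
Lower bound = x̄ - t* · s/√n = 24.2 - 1.356 · 3.5/√13 = 22.88

We are 90% confident that μ ≥ 22.88.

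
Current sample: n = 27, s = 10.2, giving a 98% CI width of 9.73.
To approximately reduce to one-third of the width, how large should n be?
n ≈ 243

CI width ∝ 1/√n
To reduce width by factor 3, need √n to grow by 3 → need 3² = 9 times as many samples.

Current: n = 27, width = 9.73
New: n = 243, width ≈ 3.06

Width reduced by factor of 9.73/3.06 = 3.18.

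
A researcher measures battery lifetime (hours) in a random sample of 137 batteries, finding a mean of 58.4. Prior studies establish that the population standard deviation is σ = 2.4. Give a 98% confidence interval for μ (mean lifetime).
(57.92, 58.88)

z-interval (σ known):
z* = 2.326 for 98% confidence

Margin of error = z* · σ/√n = 2.326 · 2.4/√137 = 0.48

CI: (58.4 - 0.48, 58.4 + 0.48) = (57.92, 58.88)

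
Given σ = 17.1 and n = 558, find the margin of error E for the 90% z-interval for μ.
Margin of error = 1.19

Margin of error = z* · σ/√n
= 1.645 · 17.1/√558
= 1.645 · 17.1/23.6220
= 1.19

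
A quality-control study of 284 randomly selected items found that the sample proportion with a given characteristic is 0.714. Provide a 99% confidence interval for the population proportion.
(0.645, 0.783)

Proportion CI:
SE = √(p̂(1-p̂)/n) = √(0.714 · 0.286 / 284) = 0.02681

z* = 2.576
Margin = z* · SE = 2.576 · 0.02681 = 0.0691

CI: 0.714 ± 0.0691 = (0.645, 0.783)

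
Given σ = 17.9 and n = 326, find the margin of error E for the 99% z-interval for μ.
Margin of error = 2.55

Margin of error = z* · σ/√n
= 2.576 · 17.9/√326
= 2.576 · 17.9/18.0555
= 2.55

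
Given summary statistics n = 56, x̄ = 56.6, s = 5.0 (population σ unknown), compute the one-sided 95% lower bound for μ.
μ ≥ 55.48

Lower bound (one-sided):
t* = 1.673 (one-sided for 95%)
Lower bound = x̄ - t* · s/√n = 56.6 - 1.673 · 5.0/√56 = 55.48

We are 95% confident that μ ≥ 55.48.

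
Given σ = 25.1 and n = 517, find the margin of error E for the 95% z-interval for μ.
Margin of error = 2.16

Margin of error = z* · σ/√n
= 1.960 · 25.1/√517
= 1.960 · 25.1/22.7376
= 2.16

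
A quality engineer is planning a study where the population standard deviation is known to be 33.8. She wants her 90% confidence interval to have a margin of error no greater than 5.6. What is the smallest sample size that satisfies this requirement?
n ≥ 99

For margin E ≤ 5.6:
n ≥ (z* · σ / E)²
n ≥ (1.645 · 33.8 / 5.6)²
n ≥ 98.58

Minimum n = 99 (rounding up)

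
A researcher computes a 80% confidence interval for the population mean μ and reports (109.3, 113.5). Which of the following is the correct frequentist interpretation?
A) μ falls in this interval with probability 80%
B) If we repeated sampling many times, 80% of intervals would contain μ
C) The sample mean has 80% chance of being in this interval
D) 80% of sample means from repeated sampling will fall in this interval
B

A) Wrong — μ is fixed; the randomness lives in the interval, not in μ.
B) Correct — this is the frequentist long-run coverage interpretation.
C) Wrong — x̄ is observed and sits in the interval by construction.
D) Wrong — coverage applies to intervals containing μ, not to future x̄ values.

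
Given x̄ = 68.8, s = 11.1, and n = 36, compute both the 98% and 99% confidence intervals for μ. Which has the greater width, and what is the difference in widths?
99% CI is wider by 1.06

df = 35
98% CI: t* = 2.438, (64.29, 73.31), width = 2 · t* · s/√n = 9.02
99% CI: t* = 2.724, (63.76, 73.84), width = 2 · t* · s/√n = 10.08

The 99% CI is wider by 10.08 - 9.02 = 1.06.
Higher confidence requires a wider interval.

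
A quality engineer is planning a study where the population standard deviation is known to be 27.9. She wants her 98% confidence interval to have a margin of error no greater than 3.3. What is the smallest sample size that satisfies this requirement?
n ≥ 387

For margin E ≤ 3.3:
n ≥ (z* · σ / E)²
n ≥ (2.326 · 27.9 / 3.3)²
n ≥ 386.72

Minimum n = 387 (rounding up)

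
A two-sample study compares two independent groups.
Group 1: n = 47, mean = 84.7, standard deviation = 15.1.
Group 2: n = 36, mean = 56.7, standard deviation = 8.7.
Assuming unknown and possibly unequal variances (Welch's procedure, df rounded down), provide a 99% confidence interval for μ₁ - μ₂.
(21.03, 34.97)

Difference: x̄₁ - x̄₂ = 28.00
SE = √(s₁²/n₁ + s₂²/n₂) = √(15.1²/47 + 8.7²/36) = 2.6370
df = 75.80 → 75 (Welch–Satterthwaite, rounded down)
t* = 2.643

CI: 28.00 ± 2.643 · 2.6370 = 28.00 ± 6.97 = (21.03, 34.97)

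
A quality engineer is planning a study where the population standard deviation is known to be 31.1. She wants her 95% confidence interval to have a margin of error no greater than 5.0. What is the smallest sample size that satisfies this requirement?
n ≥ 149

For margin E ≤ 5.0:
n ≥ (z* · σ / E)²
n ≥ (1.960 · 31.1 / 5.0)²
n ≥ 148.63

Minimum n = 149 (rounding up)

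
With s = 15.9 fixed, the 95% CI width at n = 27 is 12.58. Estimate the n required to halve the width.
n ≈ 108

CI width ∝ 1/√n
To reduce width by factor 2, need √n to grow by 2 → need 2² = 4 times as many samples.

Current: n = 27, width = 12.58
New: n = 108, width ≈ 6.06

Width reduced by factor of 12.58/6.06 = 2.08.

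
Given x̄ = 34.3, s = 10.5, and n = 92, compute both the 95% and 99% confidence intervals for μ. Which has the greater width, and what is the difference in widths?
99% CI is wider by 1.41

df = 91
95% CI: t* = 1.986, (32.13, 36.47), width = 2 · t* · s/√n = 4.35
99% CI: t* = 2.631, (31.42, 37.18), width = 2 · t* · s/√n = 5.76

The 99% CI is wider by 5.76 - 4.35 = 1.41.
Higher confidence requires a wider interval.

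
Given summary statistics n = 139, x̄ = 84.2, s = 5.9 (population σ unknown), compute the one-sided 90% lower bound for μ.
μ ≥ 83.56

Lower bound (one-sided):
t* = 1.288 (one-sided for 90%)
Lower bound = x̄ - t* · s/√n = 84.2 - 1.288 · 5.9/√139 = 83.56

We are 90% confident that μ ≥ 83.56.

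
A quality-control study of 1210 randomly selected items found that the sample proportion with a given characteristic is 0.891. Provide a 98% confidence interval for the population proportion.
(0.870, 0.912)

Proportion CI:
SE = √(p̂(1-p̂)/n) = √(0.891 · 0.109 / 1210) = 0.00896

z* = 2.326
Margin = z* · SE = 2.326 · 0.00896 = 0.0208

CI: 0.891 ± 0.0208 = (0.870, 0.912)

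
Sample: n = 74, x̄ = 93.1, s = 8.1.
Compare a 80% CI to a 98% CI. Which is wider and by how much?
98% CI is wider by 2.05

df = 73
80% CI: t* = 1.293, (91.88, 94.32), width = 2 · t* · s/√n = 2.43
98% CI: t* = 2.379, (90.86, 95.34), width = 2 · t* · s/√n = 4.48

The 98% CI is wider by 4.48 - 2.43 = 2.05.
Higher confidence requires a wider interval.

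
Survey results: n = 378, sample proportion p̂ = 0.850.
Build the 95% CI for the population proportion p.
(0.814, 0.886)

Proportion CI:
SE = √(p̂(1-p̂)/n) = √(0.850 · 0.150 / 378) = 0.01837

z* = 1.960
Margin = z* · SE = 1.960 · 0.01837 = 0.0360

CI: 0.850 ± 0.0360 = (0.814, 0.886)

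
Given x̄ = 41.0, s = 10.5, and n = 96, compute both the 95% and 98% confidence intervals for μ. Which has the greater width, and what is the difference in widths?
98% CI is wider by 0.82

df = 95
95% CI: t* = 1.985, (38.87, 43.13), width = 2 · t* · s/√n = 4.25
98% CI: t* = 2.366, (38.46, 43.54), width = 2 · t* · s/√n = 5.07

The 98% CI is wider by 5.07 - 4.25 = 0.82.
Higher confidence requires a wider interval.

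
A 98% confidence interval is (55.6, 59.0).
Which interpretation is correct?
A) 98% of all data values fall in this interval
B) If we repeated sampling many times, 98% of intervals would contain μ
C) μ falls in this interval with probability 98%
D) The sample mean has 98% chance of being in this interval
B

A) Wrong — a CI is about the parameter μ, not individual data values.
B) Correct — this is the frequentist long-run coverage interpretation.
C) Wrong — μ is fixed; the randomness lives in the interval, not in μ.
D) Wrong — x̄ is observed and sits in the interval by construction.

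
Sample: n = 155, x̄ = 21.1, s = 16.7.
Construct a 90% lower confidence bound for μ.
μ ≥ 19.37

Lower bound (one-sided):
t* = 1.287 (one-sided for 90%)
Lower bound = x̄ - t* · s/√n = 21.1 - 1.287 · 16.7/√155 = 19.37

We are 90% confident that μ ≥ 19.37.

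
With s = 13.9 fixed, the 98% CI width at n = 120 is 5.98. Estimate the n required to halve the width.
n ≈ 480

CI width ∝ 1/√n
To reduce width by factor 2, need √n to grow by 2 → need 2² = 4 times as many samples.

Current: n = 120, width = 5.98
New: n = 480, width ≈ 2.96

Width reduced by factor of 5.98/2.96 = 2.02.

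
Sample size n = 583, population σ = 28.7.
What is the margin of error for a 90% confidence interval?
Margin of error = 1.96

Margin of error = z* · σ/√n
= 1.645 · 28.7/√583
= 1.645 · 28.7/24.1454
= 1.96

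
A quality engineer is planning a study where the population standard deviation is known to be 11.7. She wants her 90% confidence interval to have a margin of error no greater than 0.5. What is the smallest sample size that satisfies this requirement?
n ≥ 1482

For margin E ≤ 0.5:
n ≥ (z* · σ / E)²
n ≥ (1.645 · 11.7 / 0.5)²
n ≥ 1481.71

Minimum n = 1482 (rounding up)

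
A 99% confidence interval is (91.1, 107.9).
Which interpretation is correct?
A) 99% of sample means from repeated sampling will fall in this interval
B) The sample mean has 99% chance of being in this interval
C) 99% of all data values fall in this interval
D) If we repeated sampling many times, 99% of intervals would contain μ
D

A) Wrong — coverage applies to intervals containing μ, not to future x̄ values.
B) Wrong — x̄ is observed and sits in the interval by construction.
C) Wrong — a CI is about the parameter μ, not individual data values.
D) Correct — this is the frequentist long-run coverage interpretation.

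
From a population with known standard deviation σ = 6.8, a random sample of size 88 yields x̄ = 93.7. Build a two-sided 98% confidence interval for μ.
(92.01, 95.39)

z-interval (σ known):
z* = 2.326 for 98% confidence

Margin of error = z* · σ/√n = 2.326 · 6.8/√88 = 1.69

CI: (93.7 - 1.69, 93.7 + 1.69) = (92.01, 95.39)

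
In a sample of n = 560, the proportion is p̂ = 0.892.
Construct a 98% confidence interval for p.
(0.861, 0.923)

Proportion CI:
SE = √(p̂(1-p̂)/n) = √(0.892 · 0.108 / 560) = 0.01312

z* = 2.326
Margin = z* · SE = 2.326 · 0.01312 = 0.0305

CI: 0.892 ± 0.0305 = (0.861, 0.923)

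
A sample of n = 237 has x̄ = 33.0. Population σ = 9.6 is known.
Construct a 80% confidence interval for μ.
(32.20, 33.80)

z-interval (σ known):
z* = 1.282 for 80% confidence

Margin of error = z* · σ/√n = 1.282 · 9.6/√237 = 0.80

CI: (33.0 - 0.80, 33.0 + 0.80) = (32.20, 33.80)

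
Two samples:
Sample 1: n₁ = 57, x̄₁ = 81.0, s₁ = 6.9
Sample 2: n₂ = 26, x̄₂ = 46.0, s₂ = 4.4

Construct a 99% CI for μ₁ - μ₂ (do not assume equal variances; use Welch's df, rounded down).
(31.67, 38.33)

Difference: x̄₁ - x̄₂ = 35.00
SE = √(s₁²/n₁ + s₂²/n₂) = √(6.9²/57 + 4.4²/26) = 1.2569
df = 72.06 → 72 (Welch–Satterthwaite, rounded down)
t* = 2.646

CI: 35.00 ± 2.646 · 1.2569 = 35.00 ± 3.33 = (31.67, 38.33)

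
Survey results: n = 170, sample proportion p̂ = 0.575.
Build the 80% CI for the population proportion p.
(0.526, 0.624)

Proportion CI:
SE = √(p̂(1-p̂)/n) = √(0.575 · 0.425 / 170) = 0.03791

z* = 1.282
Margin = z* · SE = 1.282 · 0.03791 = 0.0486

CI: 0.575 ± 0.0486 = (0.526, 0.624)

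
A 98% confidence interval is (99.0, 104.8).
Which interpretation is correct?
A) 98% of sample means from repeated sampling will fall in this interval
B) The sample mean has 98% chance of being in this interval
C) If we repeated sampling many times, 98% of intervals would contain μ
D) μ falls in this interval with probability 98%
C

A) Wrong — coverage applies to intervals containing μ, not to future x̄ values.
B) Wrong — x̄ is observed and sits in the interval by construction.
C) Correct — this is the frequentist long-run coverage interpretation.
D) Wrong — μ is fixed; the randomness lives in the interval, not in μ.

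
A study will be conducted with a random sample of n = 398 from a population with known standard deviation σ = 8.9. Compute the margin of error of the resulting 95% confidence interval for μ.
Margin of error = 0.87

Margin of error = z* · σ/√n
= 1.960 · 8.9/√398
= 1.960 · 8.9/19.9499
= 0.87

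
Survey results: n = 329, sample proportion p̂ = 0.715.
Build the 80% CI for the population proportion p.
(0.683, 0.747)

Proportion CI:
SE = √(p̂(1-p̂)/n) = √(0.715 · 0.285 / 329) = 0.02489

z* = 1.282
Margin = z* · SE = 1.282 · 0.02489 = 0.0319

CI: 0.715 ± 0.0319 = (0.683, 0.747)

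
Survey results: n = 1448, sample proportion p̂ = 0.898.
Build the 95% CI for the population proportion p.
(0.882, 0.914)

Proportion CI:
SE = √(p̂(1-p̂)/n) = √(0.898 · 0.102 / 1448) = 0.00795

z* = 1.960
Margin = z* · SE = 1.960 · 0.00795 = 0.0156

CI: 0.898 ± 0.0156 = (0.882, 0.914)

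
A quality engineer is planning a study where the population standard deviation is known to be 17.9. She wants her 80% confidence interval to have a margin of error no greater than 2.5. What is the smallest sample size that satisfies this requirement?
n ≥ 85

For margin E ≤ 2.5:
n ≥ (z* · σ / E)²
n ≥ (1.282 · 17.9 / 2.5)²
n ≥ 84.26

Minimum n = 85 (rounding up)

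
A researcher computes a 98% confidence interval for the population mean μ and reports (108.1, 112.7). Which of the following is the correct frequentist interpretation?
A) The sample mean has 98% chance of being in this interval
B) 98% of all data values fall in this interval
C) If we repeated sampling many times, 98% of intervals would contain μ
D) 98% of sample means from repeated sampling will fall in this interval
C

A) Wrong — x̄ is observed and sits in the interval by construction.
B) Wrong — a CI is about the parameter μ, not individual data values.
C) Correct — this is the frequentist long-run coverage interpretation.
D) Wrong — coverage applies to intervals containing μ, not to future x̄ values.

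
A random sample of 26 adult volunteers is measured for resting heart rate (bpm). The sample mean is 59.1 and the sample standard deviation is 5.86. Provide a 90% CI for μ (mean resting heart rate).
(57.14, 61.06)

t-interval (σ unknown):
df = n - 1 = 25
t* = 1.708 for 90% confidence

Margin of error = t* · s/√n = 1.708 · 5.86/√26 = 1.96

CI: (57.14, 61.06)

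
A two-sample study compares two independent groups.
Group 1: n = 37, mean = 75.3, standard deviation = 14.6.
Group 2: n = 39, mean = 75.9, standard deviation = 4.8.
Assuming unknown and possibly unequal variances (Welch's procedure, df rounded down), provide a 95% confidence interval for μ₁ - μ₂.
(-5.68, 4.48)

Difference: x̄₁ - x̄₂ = -0.60
SE = √(s₁²/n₁ + s₂²/n₂) = √(14.6²/37 + 4.8²/39) = 2.5203
df = 43.33 → 43 (Welch–Satterthwaite, rounded down)
t* = 2.017

CI: -0.60 ± 2.017 · 2.5203 = -0.60 ± 5.08 = (-5.68, 4.48)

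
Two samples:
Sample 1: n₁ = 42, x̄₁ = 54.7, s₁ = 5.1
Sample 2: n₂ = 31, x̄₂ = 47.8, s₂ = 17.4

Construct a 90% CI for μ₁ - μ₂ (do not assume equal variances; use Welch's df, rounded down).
(1.45, 12.35)

Difference: x̄₁ - x̄₂ = 6.90
SE = √(s₁²/n₁ + s₂²/n₂) = √(5.1²/42 + 17.4²/31) = 3.2227
df = 33.83 → 33 (Welch–Satterthwaite, rounded down)
t* = 1.692

CI: 6.90 ± 1.692 · 3.2227 = 6.90 ± 5.45 = (1.45, 12.35)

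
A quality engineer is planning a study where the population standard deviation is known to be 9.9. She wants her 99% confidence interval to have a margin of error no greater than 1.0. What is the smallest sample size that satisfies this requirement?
n ≥ 651

For margin E ≤ 1.0:
n ≥ (z* · σ / E)²
n ≥ (2.576 · 9.9 / 1.0)²
n ≥ 650.37

Minimum n = 651 (rounding up)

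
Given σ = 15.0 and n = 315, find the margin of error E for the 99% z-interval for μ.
Margin of error = 2.18

Margin of error = z* · σ/√n
= 2.576 · 15.0/√315
= 2.576 · 15.0/17.7482
= 2.18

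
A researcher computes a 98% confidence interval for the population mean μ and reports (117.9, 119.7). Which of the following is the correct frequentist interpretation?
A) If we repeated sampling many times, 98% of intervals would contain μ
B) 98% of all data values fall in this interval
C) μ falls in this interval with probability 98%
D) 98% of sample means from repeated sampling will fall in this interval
A

A) Correct — this is the frequentist long-run coverage interpretation.
B) Wrong — a CI is about the parameter μ, not individual data values.
C) Wrong — μ is fixed; the randomness lives in the interval, not in μ.
D) Wrong — coverage applies to intervals containing μ, not to future x̄ values.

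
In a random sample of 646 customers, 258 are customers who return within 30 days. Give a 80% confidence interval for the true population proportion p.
(0.375, 0.424)

Proportion CI:
p̂ = 258/646 = 0.39938
SE = √(p̂(1-p̂)/n) = √(0.39938 · 0.60062 / 646) = 0.01927

z* = 1.282
Margin = z* · SE = 1.282 · 0.01927 = 0.0247

CI: 0.39938 ± 0.0247 = (0.375, 0.424)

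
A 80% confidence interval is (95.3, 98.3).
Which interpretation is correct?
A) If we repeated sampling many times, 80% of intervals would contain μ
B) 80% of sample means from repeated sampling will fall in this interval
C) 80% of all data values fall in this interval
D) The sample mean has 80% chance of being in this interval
A

A) Correct — this is the frequentist long-run coverage interpretation.
B) Wrong — coverage applies to intervals containing μ, not to future x̄ values.
C) Wrong — a CI is about the parameter μ, not individual data values.
D) Wrong — x̄ is observed and sits in the interval by construction.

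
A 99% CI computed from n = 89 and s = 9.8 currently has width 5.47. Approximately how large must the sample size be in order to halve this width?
n ≈ 356

CI width ∝ 1/√n
To reduce width by factor 2, need √n to grow by 2 → need 2² = 4 times as many samples.

Current: n = 89, width = 5.47
New: n = 356, width ≈ 2.69

Width reduced by factor of 5.47/2.69 = 2.03.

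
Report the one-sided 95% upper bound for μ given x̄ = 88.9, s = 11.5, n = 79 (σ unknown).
μ ≤ 91.05

Upper bound (one-sided):
t* = 1.665 (one-sided for 95%)
Upper bound = x̄ + t* · s/√n = 88.9 + 1.665 · 11.5/√79 = 91.05

We are 95% confident that μ ≤ 91.05.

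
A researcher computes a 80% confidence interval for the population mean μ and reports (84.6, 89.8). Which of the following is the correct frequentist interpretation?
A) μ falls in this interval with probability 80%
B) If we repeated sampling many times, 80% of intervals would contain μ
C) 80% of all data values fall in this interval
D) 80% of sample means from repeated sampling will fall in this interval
B

A) Wrong — μ is fixed; the randomness lives in the interval, not in μ.
B) Correct — this is the frequentist long-run coverage interpretation.
C) Wrong — a CI is about the parameter μ, not individual data values.
D) Wrong — coverage applies to intervals containing μ, not to future x̄ values.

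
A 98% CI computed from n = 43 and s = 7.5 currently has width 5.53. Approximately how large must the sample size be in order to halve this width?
n ≈ 172

CI width ∝ 1/√n
To reduce width by factor 2, need √n to grow by 2 → need 2² = 4 times as many samples.

Current: n = 43, width = 5.53
New: n = 172, width ≈ 2.69

Width reduced by factor of 5.53/2.69 = 2.06.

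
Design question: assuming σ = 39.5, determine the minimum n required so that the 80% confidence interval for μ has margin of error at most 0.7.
n ≥ 5234

For margin E ≤ 0.7:
n ≥ (z* · σ / E)²
n ≥ (1.282 · 39.5 / 0.7)²
n ≥ 5233.28

Minimum n = 5234 (rounding up)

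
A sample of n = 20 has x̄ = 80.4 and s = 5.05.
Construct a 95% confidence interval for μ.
(78.04, 82.76)

t-interval (σ unknown):
df = n - 1 = 19
t* = 2.093 for 95% confidence

Margin of error = t* · s/√n = 2.093 · 5.05/√20 = 2.36

CI: (78.04, 82.76)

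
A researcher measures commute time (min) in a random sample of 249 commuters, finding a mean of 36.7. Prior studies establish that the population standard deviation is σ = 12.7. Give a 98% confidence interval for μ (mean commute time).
(34.83, 38.57)

z-interval (σ known):
z* = 2.326 for 98% confidence

Margin of error = z* · σ/√n = 2.326 · 12.7/√249 = 1.87

CI: (36.7 - 1.87, 36.7 + 1.87) = (34.83, 38.57)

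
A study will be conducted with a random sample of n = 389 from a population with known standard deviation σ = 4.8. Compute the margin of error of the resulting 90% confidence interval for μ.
Margin of error = 0.40

Margin of error = z* · σ/√n
= 1.645 · 4.8/√389
= 1.645 · 4.8/19.7231
= 0.40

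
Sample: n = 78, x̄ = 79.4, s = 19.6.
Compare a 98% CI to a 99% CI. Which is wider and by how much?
99% CI is wider by 1.17

df = 77
98% CI: t* = 2.376, (74.13, 84.67), width = 2 · t* · s/√n = 10.55
99% CI: t* = 2.641, (73.54, 85.26), width = 2 · t* · s/√n = 11.72

The 99% CI is wider by 11.72 - 10.55 = 1.17.
Higher confidence requires a wider interval.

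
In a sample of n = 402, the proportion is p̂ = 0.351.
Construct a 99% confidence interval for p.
(0.290, 0.412)

Proportion CI:
SE = √(p̂(1-p̂)/n) = √(0.351 · 0.649 / 402) = 0.02380

z* = 2.576
Margin = z* · SE = 2.576 · 0.02380 = 0.0613

CI: 0.351 ± 0.0613 = (0.290, 0.412)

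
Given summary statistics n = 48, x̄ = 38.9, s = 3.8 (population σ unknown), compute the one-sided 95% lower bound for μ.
μ ≥ 37.98

Lower bound (one-sided):
t* = 1.678 (one-sided for 95%)
Lower bound = x̄ - t* · s/√n = 38.9 - 1.678 · 3.8/√48 = 37.98

We are 95% confident that μ ≥ 37.98.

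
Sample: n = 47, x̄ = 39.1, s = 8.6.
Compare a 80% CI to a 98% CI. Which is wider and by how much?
98% CI is wider by 2.79

df = 46
80% CI: t* = 1.300, (37.47, 40.73), width = 2 · t* · s/√n = 3.26
98% CI: t* = 2.410, (36.08, 42.12), width = 2 · t* · s/√n = 6.05

The 98% CI is wider by 6.05 - 3.26 = 2.79.
Higher confidence requires a wider interval.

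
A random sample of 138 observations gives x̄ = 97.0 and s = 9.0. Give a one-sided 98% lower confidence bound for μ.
μ ≥ 95.41

Lower bound (one-sided):
t* = 2.073 (one-sided for 98%)
Lower bound = x̄ - t* · s/√n = 97.0 - 2.073 · 9.0/√138 = 95.41

We are 98% confident that μ ≥ 95.41.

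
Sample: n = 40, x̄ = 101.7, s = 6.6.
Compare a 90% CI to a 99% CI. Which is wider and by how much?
99% CI is wider by 2.13

df = 39
90% CI: t* = 1.685, (99.94, 103.46), width = 2 · t* · s/√n = 3.52
99% CI: t* = 2.708, (98.87, 104.53), width = 2 · t* · s/√n = 5.65

The 99% CI is wider by 5.65 - 3.52 = 2.13.
Higher confidence requires a wider interval.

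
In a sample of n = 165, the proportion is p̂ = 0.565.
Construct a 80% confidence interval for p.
(0.516, 0.614)

Proportion CI:
SE = √(p̂(1-p̂)/n) = √(0.565 · 0.435 / 165) = 0.03859

z* = 1.282
Margin = z* · SE = 1.282 · 0.03859 = 0.0495

CI: 0.565 ± 0.0495 = (0.516, 0.614)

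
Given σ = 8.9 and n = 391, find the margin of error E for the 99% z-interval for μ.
Margin of error = 1.16

Margin of error = z* · σ/√n
= 2.576 · 8.9/√391
= 2.576 · 8.9/19.7737
= 1.16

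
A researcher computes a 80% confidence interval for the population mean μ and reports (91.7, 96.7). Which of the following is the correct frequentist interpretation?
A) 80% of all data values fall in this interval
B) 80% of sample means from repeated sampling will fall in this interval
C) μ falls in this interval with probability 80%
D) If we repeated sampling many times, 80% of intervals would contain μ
D

A) Wrong — a CI is about the parameter μ, not individual data values.
B) Wrong — coverage applies to intervals containing μ, not to future x̄ values.
C) Wrong — μ is fixed; the randomness lives in the interval, not in μ.
D) Correct — this is the frequentist long-run coverage interpretation.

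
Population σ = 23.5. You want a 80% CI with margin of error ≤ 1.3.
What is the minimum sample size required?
n ≥ 538

For margin E ≤ 1.3:
n ≥ (z* · σ / E)²
n ≥ (1.282 · 23.5 / 1.3)²
n ≥ 537.06

Minimum n = 538 (rounding up)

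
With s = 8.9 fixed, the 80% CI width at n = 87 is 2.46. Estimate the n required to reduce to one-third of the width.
n ≈ 783

CI width ∝ 1/√n
To reduce width by factor 3, need √n to grow by 3 → need 3² = 9 times as many samples.

Current: n = 87, width = 2.46
New: n = 783, width ≈ 0.82

Width reduced by factor of 2.46/0.82 = 3.00.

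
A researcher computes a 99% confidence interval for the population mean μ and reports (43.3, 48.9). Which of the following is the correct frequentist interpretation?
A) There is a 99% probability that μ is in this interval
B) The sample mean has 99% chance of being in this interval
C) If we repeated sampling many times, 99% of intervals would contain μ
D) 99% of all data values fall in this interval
C

A) Wrong — μ is fixed; the randomness lives in the interval, not in μ.
B) Wrong — x̄ is observed and sits in the interval by construction.
C) Correct — this is the frequentist long-run coverage interpretation.
D) Wrong — a CI is about the parameter μ, not individual data values.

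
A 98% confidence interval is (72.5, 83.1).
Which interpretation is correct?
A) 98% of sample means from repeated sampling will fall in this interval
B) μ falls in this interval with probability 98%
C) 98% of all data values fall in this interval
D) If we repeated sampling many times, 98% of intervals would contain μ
D

A) Wrong — coverage applies to intervals containing μ, not to future x̄ values.
B) Wrong — μ is fixed; the randomness lives in the interval, not in μ.
C) Wrong — a CI is about the parameter μ, not individual data values.
D) Correct — this is the frequentist long-run coverage interpretation.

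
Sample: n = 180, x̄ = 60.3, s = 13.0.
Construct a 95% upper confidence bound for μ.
μ ≤ 61.90

Upper bound (one-sided):
t* = 1.653 (one-sided for 95%)
Upper bound = x̄ + t* · s/√n = 60.3 + 1.653 · 13.0/√180 = 61.90

We are 95% confident that μ ≤ 61.90.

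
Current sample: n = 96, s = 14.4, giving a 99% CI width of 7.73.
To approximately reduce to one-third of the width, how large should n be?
n ≈ 864

CI width ∝ 1/√n
To reduce width by factor 3, need √n to grow by 3 → need 3² = 9 times as many samples.

Current: n = 96, width = 7.73
New: n = 864, width ≈ 2.53

Width reduced by factor of 7.73/2.53 = 3.06.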